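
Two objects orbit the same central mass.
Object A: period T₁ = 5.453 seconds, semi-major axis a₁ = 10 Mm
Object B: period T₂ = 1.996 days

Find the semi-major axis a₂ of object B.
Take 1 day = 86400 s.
T₁ = 5.453 seconds
T₂ = 1.996 days = 172454 s
a₁ = 10 Mm = 1 × 10^7 m
Kepler's third law: (T₂/T₁)² = (a₂/a₁)³  ⇒  a₂ = a₁ (T₂/T₁)^(2/3)
T₂/T₁ = 31625.6
(T₂/T₁)^(2/3) = 1000.06
a₂ = 1 × 10^7 m × 1000.06 = 1.00006 × 10^10 m ≈ 10 Gm

Final answer: a₂ = 10 Gm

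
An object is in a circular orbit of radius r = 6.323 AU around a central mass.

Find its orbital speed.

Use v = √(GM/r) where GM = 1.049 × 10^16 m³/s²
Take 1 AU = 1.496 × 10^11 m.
r = 6.323 AU = 9.45921 × 10^11 m
GM = 1.049 × 10^16 m³/s²
GM/r = (1.049 × 10^16) / (9.45921 × 10^11) = 11089.7 m²/s²
v = √(GM/r) = 105.308 m/s ≈ 105.3 m/s

Final answer: 105.3 m/s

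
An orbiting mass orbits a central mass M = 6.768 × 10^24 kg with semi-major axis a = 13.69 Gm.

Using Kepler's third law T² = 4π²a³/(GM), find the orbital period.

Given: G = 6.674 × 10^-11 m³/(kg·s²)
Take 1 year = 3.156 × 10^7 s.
M = 6.768 × 10^24 kg
GM = G × M = 6.674 × 10^-11 × 6.768 × 10^24 = 4.51696 × 10^14 m³/s²
a = 13.69 Gm = 1.369 × 10^10 m
a³ = 2.56573 × 10^30 m³
T = 2π √(a³/GM) = 2π √((2.56573 × 10^30) / (4.51696 × 10^14)) = 2π × 7.53671 × 10^7 s
T = 4.73546 × 10^8 s ≈ 15 years

Final answer: 15 years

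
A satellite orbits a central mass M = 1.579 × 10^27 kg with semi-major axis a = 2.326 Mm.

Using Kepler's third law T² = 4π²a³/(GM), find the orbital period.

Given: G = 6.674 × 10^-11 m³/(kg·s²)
M = 1.579 × 10^27 kg
GM = G × M = 6.674 × 10^-11 × 1.579 × 10^27 = 1.05382 × 10^17 m³/s²
a = 2.326 Mm = 2.326 × 10^6 m
a³ = 1.25843 × 10^19 m³
T = 2π √(a³/GM) = 2π √((1.25843 × 10^19) / (1.05382 × 10^17)) = 2π × 10.9277 s
T = 68.661 s ≈ 1.144 minutes

Final answer: 1.144 minutes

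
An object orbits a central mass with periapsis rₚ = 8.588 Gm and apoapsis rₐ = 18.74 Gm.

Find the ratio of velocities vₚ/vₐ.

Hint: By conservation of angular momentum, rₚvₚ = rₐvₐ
rₚ = 8.588 Gm = 8.588 × 10^9 m
rₐ = 18.74 Gm = 1.874 × 10^10 m
rₚvₚ = rₐvₐ  ⇒  vₚ/vₐ = rₐ/rₚ
vₚ/vₐ = (1.874 × 10^10) / (8.588 × 10^9) = 2.18211

Final answer: vₚ/vₐ = 2.182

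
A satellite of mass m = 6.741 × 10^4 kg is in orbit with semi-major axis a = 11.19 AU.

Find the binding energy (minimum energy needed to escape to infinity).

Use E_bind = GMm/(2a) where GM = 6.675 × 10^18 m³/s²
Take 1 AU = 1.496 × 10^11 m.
a = 11.19 AU = 1.67402 × 10^12 m
GM = 6.675 × 10^18 m³/s²
m = 6.741 × 10^4 kg
GMm = 6.675 × 10^18 × 67410 = 4.49962 × 10^23 m³·kg/s²
2a = 3.34805 × 10^12 m
E_bind = GMm/(2a) = 1.34395 × 10^11 J ≈ 134.4 GJ

Final answer: 134.4 GJ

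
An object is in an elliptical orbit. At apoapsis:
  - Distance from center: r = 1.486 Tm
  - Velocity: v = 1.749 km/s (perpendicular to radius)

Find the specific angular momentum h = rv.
r = 1.486 Tm = 1.486 × 10^12 m
v = 1.749 km/s = 1749 m/s
h = rv = 1.486 × 10^12 × 1749 = 2.59901 × 10^15 m²/s ≈ 2.599 × 10^15 m²/s

Final answer: h = 2.599 × 10^15 m²/s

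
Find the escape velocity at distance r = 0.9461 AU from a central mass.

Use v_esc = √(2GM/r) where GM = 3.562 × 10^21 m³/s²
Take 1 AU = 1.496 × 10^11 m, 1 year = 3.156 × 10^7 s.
r = 0.9461 AU = 1.41537 × 10^11 m
GM = 3.562 × 10^21 m³/s²
2GM/r = 2 × (3.562 × 10^21) / (1.41537 × 10^11) = 5.03333 × 10^10 m²/s²
v_esc = √(2GM/r) = 224351 m/s ≈ 47.33 AU/year

Final answer: 47.33 AU/year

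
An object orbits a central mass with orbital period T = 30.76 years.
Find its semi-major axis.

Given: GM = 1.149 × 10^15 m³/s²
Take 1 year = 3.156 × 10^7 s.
T = 30.76 years = 9.70786 × 10^8 s
GM = 1.149 × 10^15 m³/s²
Kepler's third law: a³ = GM T² / (4π²)
T² = 9.42425 × 10^17 s²
a³ = (1.149 × 10^15) × (9.42425 × 10^17) / (4π²) = 2.74288 × 10^31 m³
a = (a³)^(1/3) = 3.0158 × 10^10 m ≈ 3.016 × 10^10 m

Final answer: 3.016 × 10^10 m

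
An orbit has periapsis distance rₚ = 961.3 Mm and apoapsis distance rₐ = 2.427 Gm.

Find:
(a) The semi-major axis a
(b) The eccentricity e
rₚ = 961.3 Mm = 9.613 × 10^8 m
rₐ = 2.427 Gm = 2.427 × 10^9 m
(a) a = (rₚ + rₐ)/2 = 1.69415 × 10^9 m ≈ 1.694 Gm
(b) e = (rₐ − rₚ)/(rₐ + rₚ) = (1.4657 × 10^9) / (3.3883 × 10^9) = 0.432577

Final answer:
(a) a = 1.694 Gm
(b) e = 0.4326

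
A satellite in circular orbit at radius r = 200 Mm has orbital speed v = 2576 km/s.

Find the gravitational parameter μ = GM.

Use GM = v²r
r = 200 Mm = 2 × 10^8 m
v = 2576 km/s = 2.576 × 10^6 m/s
v² = 6.63578 × 10^12 m²/s²
GM = v²r = 6.63578 × 10^12 × 2 × 10^8 = 1.32716 × 10^21 m³/s²
GM ≈ 1.327 × 10^21 m³/s²

Final answer: GM = 1.327 × 10^21 m³/s²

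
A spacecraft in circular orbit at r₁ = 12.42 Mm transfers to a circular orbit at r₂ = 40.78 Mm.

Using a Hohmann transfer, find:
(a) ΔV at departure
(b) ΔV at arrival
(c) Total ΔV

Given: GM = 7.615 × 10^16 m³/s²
r₁ = 12.42 Mm = 1.242 × 10^7 m
r₂ = 40.78 Mm = 4.078 × 10^7 m
GM = 7.615 × 10^16 m³/s²
Transfer ellipse: a_t = (r₁ + r₂)/2 = 2.66 × 10^7 m
Circular speed at r₁: v₁ = √(GM/r₁) = 78302.2 m/s
Transfer speed at r₁ (periapsis): v₁ₜ = √(GM(2/r₁ − 1/a_t)) = 96952 m/s
(a) ΔV₁ = v₁ₜ − v₁ = 18649.8 m/s ≈ 18.65 km/s
Circular speed at r₂: v₂ = √(GM/r₂) = 43212.7 m/s
Transfer speed at r₂ (apoapsis): v₂ₜ = √(GM(2/r₂ − 1/a_t)) = 29527.8 m/s
(b) ΔV₂ = v₂ − v₂ₜ = 13684.9 m/s ≈ 13.68 km/s
(c) ΔV_total = ΔV₁ + ΔV₂ = 32334.7 m/s ≈ 32.33 km/s

Final answer:
(a) ΔV₁ = 18.65 km/s
(b) ΔV₂ = 13.68 km/s
(c) ΔV_total = 32.33 km/s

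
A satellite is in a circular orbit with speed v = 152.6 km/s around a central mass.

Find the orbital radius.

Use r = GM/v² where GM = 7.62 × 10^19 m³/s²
v = 152.6 km/s = 152600 m/s
GM = 7.62 × 10^19 m³/s²
v² = 2.32868 × 10^10 m²/s²
r = GM/v² = (7.62 × 10^19) / (2.32868 × 10^10) = 3.27225 × 10^9 m ≈ 3.272 × 10^9 m

Final answer: 3.272 × 10^9 m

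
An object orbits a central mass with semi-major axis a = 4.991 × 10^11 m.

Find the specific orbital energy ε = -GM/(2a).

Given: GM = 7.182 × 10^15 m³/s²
a = 4.991 × 10^11 m
GM = 7.182 × 10^15 m³/s²
2a = 9.982 × 10^11 m
ε = −GM/(2a) = -7194.95 J/kg ≈ -7.195 kJ/kg

Final answer: -7.195 kJ/kg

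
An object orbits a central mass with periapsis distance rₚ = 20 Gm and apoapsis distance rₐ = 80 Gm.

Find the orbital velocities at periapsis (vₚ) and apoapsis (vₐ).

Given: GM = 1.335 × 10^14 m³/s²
rₚ = 20 Gm = 2 × 10^10 m
rₐ = 80 Gm = 8 × 10^10 m
GM = 1.335 × 10^14 m³/s²
a = (rₚ + rₐ)/2 = 5 × 10^10 m
Vis-viva: v² = GM (2/r − 1/a)
vₚ² = 1.335 × 10^14 × (1 × 10^-10 − 2 × 10^-11) = 10680 m²/s²
vₚ = 103.344 m/s ≈ 103.3 m/s
vₐ² = 1.335 × 10^14 × (2.5 × 10^-11 − 2 × 10^-11) = 667.5 m²/s²
vₐ = 25.836 m/s ≈ 25.84 m/s

Final answer: vₚ = 103.3 m/s, vₐ = 25.84 m/s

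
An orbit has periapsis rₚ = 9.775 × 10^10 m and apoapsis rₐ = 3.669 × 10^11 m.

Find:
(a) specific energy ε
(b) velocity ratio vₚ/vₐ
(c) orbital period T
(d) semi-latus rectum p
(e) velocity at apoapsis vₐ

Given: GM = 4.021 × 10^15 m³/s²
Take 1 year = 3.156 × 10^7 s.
rₚ = 9.775 × 10^10 m
rₐ = 3.669 × 10^11 m
GM = 4.021 × 10^15 m³/s²
a = (rₚ + rₐ)/2 = 2.32325 × 10^11 m
e = (rₐ − rₚ)/(rₐ + rₚ) = (2.6915 × 10^11) / (4.6465 × 10^11) = 0.579253
(a) 2a = 4.6465 × 10^11 m;  ε = −GM/(2a) = -8653.83 J/kg ≈ -8.654 kJ/kg
(b) vₚ/vₐ = rₐ/rₚ (angular momentum) = (3.669 × 10^11) / (9.775 × 10^10) = 3.75345 ≈ 3.753
(c) a³ = 1.25397 × 10^34 m³;  T = 2π √(a³/GM) = 2π × 1.76594 × 10^9 s = 1.10958 × 10^10 s ≈ 351.6 years
(d) 1 − e² = 0.664466;  p = a(1 − e²) = 2.32325 × 10^11 × 0.664466 = 1.54372 × 10^11 m ≈ 1.544 × 10^11 m
(e) vₐ² = GM (2/rₐ − 1/a) = 4.021 × 10^15 × (5.45108 × 10^-12 − 4.30432 × 10^-12) = 4611.13 m²/s²;  vₐ = 67.9053 m/s ≈ 67.91 m/s

Final answer:
(a) specific energy ε = -8.654 kJ/kg
(b) velocity ratio vₚ/vₐ = 3.753
(c) orbital period T = 351.6 years
(d) semi-latus rectum p = 1.544 × 10^11 m
(e) velocity at apoapsis vₐ = 67.91 m/s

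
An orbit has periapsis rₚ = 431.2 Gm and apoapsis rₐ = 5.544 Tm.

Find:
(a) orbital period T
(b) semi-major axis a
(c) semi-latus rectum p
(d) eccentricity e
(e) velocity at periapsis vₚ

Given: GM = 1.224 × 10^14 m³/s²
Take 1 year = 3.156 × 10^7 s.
rₚ = 431.2 Gm = 4.312 × 10^11 m
rₐ = 5.544 Tm = 5.544 × 10^12 m
GM = 1.224 × 10^14 m³/s²
a = (rₚ + rₐ)/2 = 2.9876 × 10^12 m
e = (rₐ − rₚ)/(rₐ + rₚ) = (5.1128 × 10^12) / (5.9752 × 10^12) = 0.85567
(a) a³ = 2.66666 × 10^37 m³;  T = 2π √(a³/GM) = 2π × 4.66759 × 10^11 s = 2.93274 × 10^12 s ≈ 9.293 × 10^4 years
(b) a = 2.9876 × 10^12 m ≈ 2.988 Tm
(c) 1 − e² = 0.267829;  p = a(1 − e²) = 2.9876 × 10^12 × 0.267829 = 8.00165 × 10^11 m ≈ 800.2 Gm
(d) e = 0.85567 ≈ 0.8557
(e) vₚ² = GM (2/rₚ − 1/a) = 1.224 × 10^14 × (4.63822 × 10^-12 − 3.34717 × 10^-13) = 526.749 m²/s²;  vₚ = 22.951 m/s ≈ 22.95 m/s

Final answer:
(a) orbital period T = 9.293 × 10^4 years
(b) semi-major axis a = 2.988 Tm
(c) semi-latus rectum p = 800.2 Gm
(d) eccentricity e = 0.8557
(e) velocity at periapsis vₚ = 22.95 m/s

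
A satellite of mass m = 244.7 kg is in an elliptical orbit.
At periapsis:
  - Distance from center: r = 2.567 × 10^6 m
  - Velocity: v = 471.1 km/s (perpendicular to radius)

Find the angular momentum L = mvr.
r = 2.567 × 10^6 m
v = 471.1 km/s = 471100 m/s
vr = 471100 × 2.567 × 10^6 = 1.20931 × 10^12 m²/s
L = m × vr = 244.7 × 1.20931 × 10^12 = 2.95919 × 10^14 kg·m²/s ≈ 2.959 × 10^14 kg·m²/s

Final answer: L = 2.959 × 10^14 kg·m²/s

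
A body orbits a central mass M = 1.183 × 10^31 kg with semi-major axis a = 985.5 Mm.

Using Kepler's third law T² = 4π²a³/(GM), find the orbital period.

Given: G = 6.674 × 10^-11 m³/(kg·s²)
M = 1.183 × 10^31 kg
GM = G × M = 6.674 × 10^-11 × 1.183 × 10^31 = 7.89534 × 10^20 m³/s²
a = 985.5 Mm = 9.855 × 10^8 m
a³ = 9.57128 × 10^26 m³
T = 2π √(a³/GM) = 2π √((9.57128 × 10^26) / (7.89534 × 10^20)) = 2π × 1101.03 s
T = 6917.98 s ≈ 1.922 hours

Final answer: 1.922 hours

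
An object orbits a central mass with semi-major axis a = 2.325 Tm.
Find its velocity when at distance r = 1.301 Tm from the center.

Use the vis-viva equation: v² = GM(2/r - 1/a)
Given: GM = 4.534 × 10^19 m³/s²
a = 2.325 Tm = 2.325 × 10^12 m
r = 1.301 Tm = 1.301 × 10^12 m
GM = 4.534 × 10^19 m³/s²
2/r − 1/a = 1.53728 × 10^-12 − 4.30108 × 10^-13 = 1.10717 × 10^-12 m⁻¹
v² = GM (2/r − 1/a) = 5.01992 × 10^7 m²/s²
v = 7085.14 m/s ≈ 7.085 km/s

Final answer: 7.085 km/s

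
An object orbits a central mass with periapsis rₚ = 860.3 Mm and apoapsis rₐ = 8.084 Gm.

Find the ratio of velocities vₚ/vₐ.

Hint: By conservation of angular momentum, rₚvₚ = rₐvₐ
rₚ = 860.3 Mm = 8.603 × 10^8 m
rₐ = 8.084 Gm = 8.084 × 10^9 m
rₚvₚ = rₐvₐ  ⇒  vₚ/vₐ = rₐ/rₚ
vₚ/vₐ = (8.084 × 10^9) / (8.603 × 10^8) = 9.39672

Final answer: vₚ/vₐ = 9.397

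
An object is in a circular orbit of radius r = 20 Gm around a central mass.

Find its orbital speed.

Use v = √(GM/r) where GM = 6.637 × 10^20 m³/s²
r = 20 Gm = 2 × 10^10 m
GM = 6.637 × 10^20 m³/s²
GM/r = (6.637 × 10^20) / (2 × 10^10) = 3.3185 × 10^10 m²/s²
v = √(GM/r) = 182168 m/s ≈ 182.2 km/s

Final answer: 182.2 km/s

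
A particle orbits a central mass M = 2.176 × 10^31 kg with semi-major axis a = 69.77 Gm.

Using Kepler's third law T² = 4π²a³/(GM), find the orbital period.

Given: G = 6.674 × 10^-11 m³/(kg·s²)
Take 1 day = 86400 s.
M = 2.176 × 10^31 kg
GM = G × M = 6.674 × 10^-11 × 2.176 × 10^31 = 1.45226 × 10^21 m³/s²
a = 69.77 Gm = 6.977 × 10^10 m
a³ = 3.3963 × 10^32 m³
T = 2π √(a³/GM) = 2π √((3.3963 × 10^32) / (1.45226 × 10^21)) = 2π × 483594 s
T = 3.03851 × 10^6 s ≈ 35.17 days

Final answer: 35.17 days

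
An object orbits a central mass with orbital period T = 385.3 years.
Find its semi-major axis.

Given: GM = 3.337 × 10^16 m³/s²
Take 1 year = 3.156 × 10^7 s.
T = 385.3 years = 1.21601 × 10^10 s
GM = 3.337 × 10^16 m³/s²
Kepler's third law: a³ = GM T² / (4π²)
T² = 1.47867 × 10^20 s²
a³ = (3.337 × 10^16) × (1.47867 × 10^20) / (4π²) = 1.24988 × 10^35 m³
a = (a³)^(1/3) = 4.99984 × 10^11 m ≈ 500 Gm

Final answer: 500 Gm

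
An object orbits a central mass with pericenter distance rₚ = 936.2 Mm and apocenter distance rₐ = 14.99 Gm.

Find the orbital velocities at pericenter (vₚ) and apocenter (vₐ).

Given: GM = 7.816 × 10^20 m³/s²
rₚ = 936.2 Mm = 9.362 × 10^8 m
rₐ = 14.99 Gm = 1.499 × 10^10 m
GM = 7.816 × 10^20 m³/s²
a = (rₚ + rₐ)/2 = 7.9631 × 10^9 m
Vis-viva: v² = GM (2/r − 1/a)
vₚ² = 7.816 × 10^20 × (2.1363 × 10^-9 − 1.25579 × 10^-10) = 1.57158 × 10^12 m²/s²
vₚ = 1.25363 × 10^6 m/s ≈ 1254 km/s
vₐ² = 7.816 × 10^20 × (1.33422 × 10^-10 − 1.25579 × 10^-10) = 6.13013 × 10^9 m²/s²
vₐ = 78295.1 m/s ≈ 78.3 km/s

Final answer: vₚ = 1254 km/s, vₐ = 78.3 km/s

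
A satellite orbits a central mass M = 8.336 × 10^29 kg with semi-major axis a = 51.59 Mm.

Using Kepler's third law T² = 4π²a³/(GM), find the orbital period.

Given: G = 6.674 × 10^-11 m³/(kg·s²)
M = 8.336 × 10^29 kg
GM = G × M = 6.674 × 10^-11 × 8.336 × 10^29 = 5.56345 × 10^19 m³/s²
a = 51.59 Mm = 5.159 × 10^7 m
a³ = 1.37308 × 10^23 m³
T = 2π √(a³/GM) = 2π √((1.37308 × 10^23) / (5.56345 × 10^19)) = 2π × 49.6794 s
T = 312.145 s ≈ 5.202 minutes

Final answer: 5.202 minutes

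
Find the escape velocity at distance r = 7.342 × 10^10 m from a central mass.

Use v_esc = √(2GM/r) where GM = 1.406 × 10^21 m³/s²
r = 7.342 × 10^10 m
GM = 1.406 × 10^21 m³/s²
2GM/r = 2 × (1.406 × 10^21) / (7.342 × 10^10) = 3.83002 × 10^10 m²/s²
v_esc = √(2GM/r) = 195704 m/s ≈ 195.7 km/s

Final answer: 195.7 km/s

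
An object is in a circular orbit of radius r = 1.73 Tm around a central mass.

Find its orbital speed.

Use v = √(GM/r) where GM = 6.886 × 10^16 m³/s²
r = 1.73 Tm = 1.73 × 10^12 m
GM = 6.886 × 10^16 m³/s²
GM/r = (6.886 × 10^16) / (1.73 × 10^12) = 39803.5 m²/s²
v = √(GM/r) = 199.508 m/s ≈ 199.5 m/s

Final answer: 199.5 m/s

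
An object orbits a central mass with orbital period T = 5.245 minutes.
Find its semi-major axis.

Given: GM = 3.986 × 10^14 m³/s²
T = 5.245 minutes = 314.7 s
GM = 3.986 × 10^14 m³/s²
Kepler's third law: a³ = GM T² / (4π²)
T² = 99036.1 s²
a³ = (3.986 × 10^14) × 99036.1 / (4π²) = 9.99933 × 10^17 m³
a = (a³)^(1/3) = 999978 m ≈ 1000 km

Final answer: 1000 km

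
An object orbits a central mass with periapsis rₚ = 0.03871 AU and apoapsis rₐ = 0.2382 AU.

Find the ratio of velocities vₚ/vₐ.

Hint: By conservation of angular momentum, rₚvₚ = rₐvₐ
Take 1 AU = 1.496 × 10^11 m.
rₚ = 0.03871 AU = 5.79102 × 10^9 m
rₐ = 0.2382 AU = 3.56347 × 10^10 m
rₚvₚ = rₐvₐ  ⇒  vₚ/vₐ = rₐ/rₚ
vₚ/vₐ = (3.56347 × 10^10) / (5.79102 × 10^9) = 6.15345

Final answer: vₚ/vₐ = 6.153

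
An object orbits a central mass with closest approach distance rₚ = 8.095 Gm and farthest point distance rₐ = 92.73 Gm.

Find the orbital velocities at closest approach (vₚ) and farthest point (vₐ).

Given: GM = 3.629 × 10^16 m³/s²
rₚ = 8.095 Gm = 8.095 × 10^9 m
rₐ = 92.73 Gm = 9.273 × 10^10 m
GM = 3.629 × 10^16 m³/s²
a = (rₚ + rₐ)/2 = 5.04125 × 10^10 m
Vis-viva: v² = GM (2/r − 1/a)
vₚ² = 3.629 × 10^16 × (2.47066 × 10^-10 − 1.98364 × 10^-11) = 8.24617 × 10^6 m²/s²
vₚ = 2871.61 m/s ≈ 2.872 km/s
vₐ² = 3.629 × 10^16 × (2.1568 × 10^-11 − 1.98364 × 10^-11) = 62841.3 m²/s²
vₐ = 250.682 m/s ≈ 250.7 m/s

Final answer: vₚ = 2.872 km/s, vₐ = 250.7 m/s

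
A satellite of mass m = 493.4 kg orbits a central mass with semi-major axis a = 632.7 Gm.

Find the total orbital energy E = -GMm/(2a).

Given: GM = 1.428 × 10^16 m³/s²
a = 632.7 Gm = 6.327 × 10^11 m
GM = 1.428 × 10^16 m³/s²
2a = 1.2654 × 10^12 m
GMm = 1.428 × 10^16 × 493.4 = 7.04575 × 10^18 m³·kg/s²
E = −GMm/(2a) = -5.568 × 10^6 J ≈ -5.568 MJ

Final answer: -5.568 MJ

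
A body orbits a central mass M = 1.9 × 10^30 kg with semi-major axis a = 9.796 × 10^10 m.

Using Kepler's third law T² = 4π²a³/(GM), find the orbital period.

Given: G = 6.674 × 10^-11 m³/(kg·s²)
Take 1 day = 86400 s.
M = 1.9 × 10^30 kg
GM = G × M = 6.674 × 10^-11 × 1.9 × 10^30 = 1.26806 × 10^20 m³/s²
a = 9.796 × 10^10 m
a³ = 9.4004 × 10^32 m³
T = 2π √(a³/GM) = 2π √((9.4004 × 10^32) / (1.26806 × 10^20)) = 2π × 2.72272 × 10^6 s
T = 1.71074 × 10^7 s ≈ 198 days

Final answer: 198 days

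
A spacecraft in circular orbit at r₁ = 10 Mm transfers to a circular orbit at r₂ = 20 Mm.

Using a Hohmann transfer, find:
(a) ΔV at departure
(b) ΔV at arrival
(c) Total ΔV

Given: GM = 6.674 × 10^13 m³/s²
r₁ = 10 Mm = 1 × 10^7 m
r₂ = 20 Mm = 2 × 10^7 m
GM = 6.674 × 10^13 m³/s²
Transfer ellipse: a_t = (r₁ + r₂)/2 = 1.5 × 10^7 m
Circular speed at r₁: v₁ = √(GM/r₁) = 2583.41 m/s
Transfer speed at r₁ (periapsis): v₁ₜ = √(GM(2/r₁ − 1/a_t)) = 2983.06 m/s
(a) ΔV₁ = v₁ₜ − v₁ = 399.655 m/s ≈ 399.7 m/s
Circular speed at r₂: v₂ = √(GM/r₂) = 1826.75 m/s
Transfer speed at r₂ (apoapsis): v₂ₜ = √(GM(2/r₂ − 1/a_t)) = 1491.53 m/s
(b) ΔV₂ = v₂ − v₂ₜ = 335.214 m/s ≈ 335.2 m/s
(c) ΔV_total = ΔV₁ + ΔV₂ = 734.869 m/s ≈ 734.9 m/s

Final answer:
(a) ΔV₁ = 399.7 m/s
(b) ΔV₂ = 335.2 m/s
(c) ΔV_total = 734.9 m/s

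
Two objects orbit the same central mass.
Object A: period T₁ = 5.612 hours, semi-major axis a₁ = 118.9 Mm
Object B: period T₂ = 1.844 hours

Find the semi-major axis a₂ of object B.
T₁ = 5.612 hours = 20203.2 s
T₂ = 1.844 hours = 6638.4 s
a₁ = 118.9 Mm = 1.189 × 10^8 m
Kepler's third law: (T₂/T₁)² = (a₂/a₁)³  ⇒  a₂ = a₁ (T₂/T₁)^(2/3)
T₂/T₁ = 0.328582
(T₂/T₁)^(2/3) = 0.47617
a₂ = 1.189 × 10^8 m × 0.47617 = 5.66166 × 10^7 m ≈ 56.62 Mm

Final answer: a₂ = 56.62 Mm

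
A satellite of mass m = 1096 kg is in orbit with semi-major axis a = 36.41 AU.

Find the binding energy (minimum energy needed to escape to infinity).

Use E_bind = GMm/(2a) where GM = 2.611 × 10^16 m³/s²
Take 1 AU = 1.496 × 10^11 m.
a = 36.41 AU = 5.44694 × 10^12 m
GM = 2.611 × 10^16 m³/s²
m = 1096 kg
GMm = 2.611 × 10^16 × 1096 = 2.86166 × 10^19 m³·kg/s²
2a = 1.08939 × 10^13 m
E_bind = GMm/(2a) = 2.62685 × 10^6 J ≈ 2.627 MJ

Final answer: 2.627 MJ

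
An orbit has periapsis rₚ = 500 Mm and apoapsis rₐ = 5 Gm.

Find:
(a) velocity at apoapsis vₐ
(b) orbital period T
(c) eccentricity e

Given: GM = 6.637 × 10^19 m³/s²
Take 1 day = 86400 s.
rₚ = 500 Mm = 5 × 10^8 m
rₐ = 5 Gm = 5 × 10^9 m
GM = 6.637 × 10^19 m³/s²
a = (rₚ + rₐ)/2 = 2.75 × 10^9 m
e = (rₐ − rₚ)/(rₐ + rₚ) = (4.5 × 10^9) / (5.5 × 10^9) = 0.818182
(a) vₐ² = GM (2/rₐ − 1/a) = 6.637 × 10^19 × (4 × 10^-10 − 3.63636 × 10^-10) = 2.41345 × 10^9 m²/s²;  vₐ = 49126.9 m/s ≈ 49.13 km/s
(b) a³ = 2.07969 × 10^28 m³;  T = 2π √(a³/GM) = 2π × 17701.6 s = 111223 s ≈ 1.287 days
(c) e = 0.818182 ≈ 0.8182

Final answer:
(a) velocity at apoapsis vₐ = 49.13 km/s
(b) orbital period T = 1.287 days
(c) eccentricity e = 0.8182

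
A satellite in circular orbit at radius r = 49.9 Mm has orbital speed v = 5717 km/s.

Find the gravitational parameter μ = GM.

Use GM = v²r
r = 49.9 Mm = 4.99 × 10^7 m
v = 5717 km/s = 5.717 × 10^6 m/s
v² = 3.26841 × 10^13 m²/s²
GM = v²r = 3.26841 × 10^13 × 4.99 × 10^7 = 1.63094 × 10^21 m³/s²
GM ≈ 1.631 × 10^21 m³/s²

Final answer: GM = 1.631 × 10^21 m³/s²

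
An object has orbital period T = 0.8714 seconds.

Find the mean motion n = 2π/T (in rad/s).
T = 0.8714 seconds
n = 2π / 0.8714 s = 7.21045 rad/s ≈ 7.21 rad/s

Final answer: n = 7.21 rad/s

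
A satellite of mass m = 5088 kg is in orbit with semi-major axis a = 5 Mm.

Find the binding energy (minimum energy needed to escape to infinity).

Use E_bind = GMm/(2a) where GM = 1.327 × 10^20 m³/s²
a = 5 Mm = 5 × 10^6 m
GM = 1.327 × 10^20 m³/s²
m = 5088 kg
GMm = 1.327 × 10^20 × 5088 = 6.75178 × 10^23 m³·kg/s²
2a = 1 × 10^7 m
E_bind = GMm/(2a) = 6.75178 × 10^16 J ≈ 67.52 PJ

Final answer: 67.52 PJ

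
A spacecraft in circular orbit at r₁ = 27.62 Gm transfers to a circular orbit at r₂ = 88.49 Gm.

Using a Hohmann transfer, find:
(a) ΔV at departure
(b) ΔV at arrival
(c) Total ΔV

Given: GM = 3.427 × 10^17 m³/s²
r₁ = 27.62 Gm = 2.762 × 10^10 m
r₂ = 88.49 Gm = 8.849 × 10^10 m
GM = 3.427 × 10^17 m³/s²
Transfer ellipse: a_t = (r₁ + r₂)/2 = 5.8055 × 10^10 m
Circular speed at r₁: v₁ = √(GM/r₁) = 3522.45 m/s
Transfer speed at r₁ (periapsis): v₁ₜ = √(GM(2/r₁ − 1/a_t)) = 4348.83 m/s
(a) ΔV₁ = v₁ₜ − v₁ = 826.378 m/s ≈ 826.4 m/s
Circular speed at r₂: v₂ = √(GM/r₂) = 1967.93 m/s
Transfer speed at r₂ (apoapsis): v₂ₜ = √(GM(2/r₂ − 1/a_t)) = 1357.38 m/s
(b) ΔV₂ = v₂ − v₂ₜ = 610.55 m/s ≈ 610.5 m/s
(c) ΔV_total = ΔV₁ + ΔV₂ = 1436.93 m/s ≈ 1.437 km/s

Final answer:
(a) ΔV₁ = 826.4 m/s
(b) ΔV₂ = 610.5 m/s
(c) ΔV_total = 1.437 km/s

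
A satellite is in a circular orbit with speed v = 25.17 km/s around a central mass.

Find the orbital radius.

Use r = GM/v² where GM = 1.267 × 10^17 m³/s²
v = 25.17 km/s = 25170 m/s
GM = 1.267 × 10^17 m³/s²
v² = 6.33529 × 10^8 m²/s²
r = GM/v² = (1.267 × 10^17) / (6.33529 × 10^8) = 1.99991 × 10^8 m ≈ 200 Mm

Final answer: 200 Mm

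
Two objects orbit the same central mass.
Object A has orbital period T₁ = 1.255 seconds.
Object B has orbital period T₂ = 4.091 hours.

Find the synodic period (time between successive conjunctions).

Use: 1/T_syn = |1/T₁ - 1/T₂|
T₁ = 1.255 seconds
T₂ = 4.091 hours = 14727.6 s
1/T₁ = 0.796813 s⁻¹
1/T₂ = 6.78997 × 10^-5 s⁻¹
|1/T₁ − 1/T₂| = 0.796745 s⁻¹
T_syn = 1 / |1/T₁ − 1/T₂| = 1.25511 s ≈ 1.255 seconds

Final answer: T_syn = 1.255 seconds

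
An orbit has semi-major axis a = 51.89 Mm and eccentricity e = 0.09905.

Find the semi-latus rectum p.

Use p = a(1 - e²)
a = 51.89 Mm = 5.189 × 10^7 m
e = 0.09905,  e² = 0.0098109,  1 − e² = 0.990189
p = a(1 − e²) = 5.189 × 10^7 m × 0.990189 = 5.13809 × 10^7 m ≈ 51.38 Mm

Final answer: p = 51.38 Mm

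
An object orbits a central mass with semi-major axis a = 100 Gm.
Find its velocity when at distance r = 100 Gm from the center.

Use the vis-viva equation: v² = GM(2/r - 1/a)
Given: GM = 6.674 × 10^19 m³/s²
a = 100 Gm = 1 × 10^11 m
r = 100 Gm = 1 × 10^11 m
GM = 6.674 × 10^19 m³/s²
2/r − 1/a = 2 × 10^-11 − 1 × 10^-11 = 1 × 10^-11 m⁻¹
v² = GM (2/r − 1/a) = 6.674 × 10^8 m²/s²
v = 25834.1 m/s ≈ 25.83 km/s

Final answer: 25.83 km/s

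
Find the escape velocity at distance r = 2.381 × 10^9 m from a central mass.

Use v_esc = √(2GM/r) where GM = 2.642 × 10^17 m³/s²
r = 2.381 × 10^9 m
GM = 2.642 × 10^17 m³/s²
2GM/r = 2 × (2.642 × 10^17) / (2.381 × 10^9) = 2.21924 × 10^8 m²/s²
v_esc = √(2GM/r) = 14897.1 m/s ≈ 14.9 km/s

Final answer: 14.9 km/s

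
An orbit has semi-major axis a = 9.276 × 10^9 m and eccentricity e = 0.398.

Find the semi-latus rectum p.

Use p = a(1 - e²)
a = 9.276 × 10^9 m
e = 0.398,  e² = 0.158404,  1 − e² = 0.841596
p = a(1 − e²) = 9.276 × 10^9 m × 0.841596 = 7.80664 × 10^9 m ≈ 7.807 × 10^9 m

Final answer: p = 7.807 × 10^9 m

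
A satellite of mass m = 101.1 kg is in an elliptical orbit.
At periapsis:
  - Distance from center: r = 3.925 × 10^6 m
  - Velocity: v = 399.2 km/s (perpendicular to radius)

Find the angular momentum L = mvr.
r = 3.925 × 10^6 m
v = 399.2 km/s = 399200 m/s
vr = 399200 × 3.925 × 10^6 = 1.56686 × 10^12 m²/s
L = m × vr = 101.1 × 1.56686 × 10^12 = 1.5841 × 10^14 kg·m²/s ≈ 1.584 × 10^14 kg·m²/s

Final answer: L = 1.584 × 10^14 kg·m²/s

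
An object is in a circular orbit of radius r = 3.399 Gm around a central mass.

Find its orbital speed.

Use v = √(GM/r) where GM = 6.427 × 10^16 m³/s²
r = 3.399 Gm = 3.399 × 10^9 m
GM = 6.427 × 10^16 m³/s²
GM/r = (6.427 × 10^16) / (3.399 × 10^9) = 1.89085 × 10^7 m²/s²
v = √(GM/r) = 4348.39 m/s ≈ 4.348 km/s

Final answer: 4.348 km/s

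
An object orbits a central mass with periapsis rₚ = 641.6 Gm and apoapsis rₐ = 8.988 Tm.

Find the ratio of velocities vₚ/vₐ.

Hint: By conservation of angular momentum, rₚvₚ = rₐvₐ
rₚ = 641.6 Gm = 6.416 × 10^11 m
rₐ = 8.988 Tm = 8.988 × 10^12 m
rₚvₚ = rₐvₐ  ⇒  vₚ/vₐ = rₐ/rₚ
vₚ/vₐ = (8.988 × 10^12) / (6.416 × 10^11) = 14.0087

Final answer: vₚ/vₐ = 14.01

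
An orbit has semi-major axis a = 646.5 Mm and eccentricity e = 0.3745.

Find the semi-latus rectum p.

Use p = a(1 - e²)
a = 646.5 Mm = 6.465 × 10^8 m
e = 0.3745,  e² = 0.14025,  1 − e² = 0.85975
p = a(1 − e²) = 6.465 × 10^8 m × 0.85975 = 5.55828 × 10^8 m ≈ 555.8 Mm

Final answer: p = 555.8 Mm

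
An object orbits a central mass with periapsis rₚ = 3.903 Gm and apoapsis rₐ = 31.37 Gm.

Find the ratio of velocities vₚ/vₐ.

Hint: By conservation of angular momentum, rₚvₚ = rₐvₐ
rₚ = 3.903 Gm = 3.903 × 10^9 m
rₐ = 31.37 Gm = 3.137 × 10^10 m
rₚvₚ = rₐvₐ  ⇒  vₚ/vₐ = rₐ/rₚ
vₚ/vₐ = (3.137 × 10^10) / (3.903 × 10^9) = 8.03741

Final answer: vₚ/vₐ = 8.037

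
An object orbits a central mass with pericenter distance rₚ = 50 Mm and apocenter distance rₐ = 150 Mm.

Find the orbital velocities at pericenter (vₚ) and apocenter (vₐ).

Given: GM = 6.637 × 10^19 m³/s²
rₚ = 50 Mm = 5 × 10^7 m
rₐ = 150 Mm = 1.5 × 10^8 m
GM = 6.637 × 10^19 m³/s²
a = (rₚ + rₐ)/2 = 1 × 10^8 m
Vis-viva: v² = GM (2/r − 1/a)
vₚ² = 6.637 × 10^19 × (4 × 10^-8 − 1 × 10^-8) = 1.9911 × 10^12 m²/s²
vₚ = 1.41106 × 10^6 m/s ≈ 1411 km/s
vₐ² = 6.637 × 10^19 × (1.33333 × 10^-8 − 1 × 10^-8) = 2.21233 × 10^11 m²/s²
vₐ = 470354 m/s ≈ 470.4 km/s

Final answer: vₚ = 1411 km/s, vₐ = 470.4 km/s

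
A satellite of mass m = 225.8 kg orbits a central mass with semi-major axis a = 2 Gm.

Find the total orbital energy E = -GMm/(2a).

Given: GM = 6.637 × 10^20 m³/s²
a = 2 Gm = 2 × 10^9 m
GM = 6.637 × 10^20 m³/s²
2a = 4 × 10^9 m
GMm = 6.637 × 10^20 × 225.8 = 1.49863 × 10^23 m³·kg/s²
E = −GMm/(2a) = -3.74659 × 10^13 J ≈ -37.47 TJ

Final answer: -37.47 TJ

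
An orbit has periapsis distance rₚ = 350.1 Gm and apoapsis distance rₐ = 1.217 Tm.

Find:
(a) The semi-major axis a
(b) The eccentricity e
rₚ = 350.1 Gm = 3.501 × 10^11 m
rₐ = 1.217 Tm = 1.217 × 10^12 m
(a) a = (rₚ + rₐ)/2 = 7.8355 × 10^11 m ≈ 783.5 Gm
(b) e = (rₐ − rₚ)/(rₐ + rₚ) = (8.669 × 10^11) / (1.5671 × 10^12) = 0.553187

Final answer:
(a) a = 783.5 Gm
(b) e = 0.5532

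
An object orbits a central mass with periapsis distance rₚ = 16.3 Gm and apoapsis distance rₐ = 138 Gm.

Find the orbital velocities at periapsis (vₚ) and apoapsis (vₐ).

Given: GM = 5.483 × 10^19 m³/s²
rₚ = 16.3 Gm = 1.63 × 10^10 m
rₐ = 138 Gm = 1.38 × 10^11 m
GM = 5.483 × 10^19 m³/s²
a = (rₚ + rₐ)/2 = 7.715 × 10^10 m
Vis-viva: v² = GM (2/r − 1/a)
vₚ² = 5.483 × 10^19 × (1.22699 × 10^-10 − 1.29618 × 10^-11) = 6.01691 × 10^9 m²/s²
vₚ = 77568.8 m/s ≈ 77.57 km/s
vₐ² = 5.483 × 10^19 × (1.44928 × 10^-11 − 1.29618 × 10^-11) = 8.39442 × 10^7 m²/s²
vₐ = 9162.11 m/s ≈ 9.162 km/s

Final answer: vₚ = 77.57 km/s, vₐ = 9.162 km/s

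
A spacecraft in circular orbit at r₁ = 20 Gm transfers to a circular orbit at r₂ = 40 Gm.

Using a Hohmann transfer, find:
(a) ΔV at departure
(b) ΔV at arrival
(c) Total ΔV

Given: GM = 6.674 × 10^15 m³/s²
r₁ = 20 Gm = 2 × 10^10 m
r₂ = 40 Gm = 4 × 10^10 m
GM = 6.674 × 10^15 m³/s²
Transfer ellipse: a_t = (r₁ + r₂)/2 = 3 × 10^10 m
Circular speed at r₁: v₁ = √(GM/r₁) = 577.668 m/s
Transfer speed at r₁ (periapsis): v₁ₜ = √(GM(2/r₁ − 1/a_t)) = 667.033 m/s
(a) ΔV₁ = v₁ₜ − v₁ = 89.3655 m/s ≈ 89.37 m/s
Circular speed at r₂: v₂ = √(GM/r₂) = 408.473 m/s
Transfer speed at r₂ (apoapsis): v₂ₜ = √(GM(2/r₂ − 1/a_t)) = 333.517 m/s
(b) ΔV₂ = v₂ − v₂ₜ = 74.9561 m/s ≈ 74.96 m/s
(c) ΔV_total = ΔV₁ + ΔV₂ = 164.322 m/s ≈ 164.3 m/s

Final answer:
(a) ΔV₁ = 89.37 m/s
(b) ΔV₂ = 74.96 m/s
(c) ΔV_total = 164.3 m/s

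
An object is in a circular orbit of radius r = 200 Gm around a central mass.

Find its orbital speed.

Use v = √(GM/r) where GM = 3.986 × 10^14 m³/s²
r = 200 Gm = 2 × 10^11 m
GM = 3.986 × 10^14 m³/s²
GM/r = (3.986 × 10^14) / (2 × 10^11) = 1993 m²/s²
v = √(GM/r) = 44.643 m/s ≈ 44.64 m/s

Final answer: 44.64 m/s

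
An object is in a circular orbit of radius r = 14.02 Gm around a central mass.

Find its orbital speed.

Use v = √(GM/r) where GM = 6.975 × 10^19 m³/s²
r = 14.02 Gm = 1.402 × 10^10 m
GM = 6.975 × 10^19 m³/s²
GM/r = (6.975 × 10^19) / (1.402 × 10^10) = 4.97504 × 10^9 m²/s²
v = √(GM/r) = 70533.9 m/s ≈ 70.53 km/s

Final answer: 70.53 km/s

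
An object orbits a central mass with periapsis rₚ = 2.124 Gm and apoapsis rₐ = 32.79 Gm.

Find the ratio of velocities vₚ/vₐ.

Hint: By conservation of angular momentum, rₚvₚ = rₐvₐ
rₚ = 2.124 Gm = 2.124 × 10^9 m
rₐ = 32.79 Gm = 3.279 × 10^10 m
rₚvₚ = rₐvₐ  ⇒  vₚ/vₐ = rₐ/rₚ
vₚ/vₐ = (3.279 × 10^10) / (2.124 × 10^9) = 15.4379

Final answer: vₚ/vₐ = 15.44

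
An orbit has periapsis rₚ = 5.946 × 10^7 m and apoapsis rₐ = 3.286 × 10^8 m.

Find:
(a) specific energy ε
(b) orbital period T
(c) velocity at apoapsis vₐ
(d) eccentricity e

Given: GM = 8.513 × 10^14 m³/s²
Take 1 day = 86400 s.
rₚ = 5.946 × 10^7 m
rₐ = 3.286 × 10^8 m
GM = 8.513 × 10^14 m³/s²
a = (rₚ + rₐ)/2 = 1.9403 × 10^8 m
e = (rₐ − rₚ)/(rₐ + rₚ) = (2.6914 × 10^8) / (3.8806 × 10^8) = 0.693553
(a) 2a = 3.8806 × 10^8 m;  ε = −GM/(2a) = -2.19373 × 10^6 J/kg ≈ -2.194 MJ/kg
(b) a³ = 7.30477 × 10^24 m³;  T = 2π √(a³/GM) = 2π × 92632.2 s = 582025 s ≈ 6.736 days
(c) vₐ² = GM (2/rₐ − 1/a) = 8.513 × 10^14 × (6.08643 × 10^-9 − 5.15384 × 10^-9) = 793910 m²/s²;  vₐ = 891.016 m/s ≈ 891 m/s
(d) e = 0.693553 ≈ 0.6936

Final answer:
(a) specific energy ε = -2.194 MJ/kg
(b) orbital period T = 6.736 days
(c) velocity at apoapsis vₐ = 891 m/s
(d) eccentricity e = 0.6936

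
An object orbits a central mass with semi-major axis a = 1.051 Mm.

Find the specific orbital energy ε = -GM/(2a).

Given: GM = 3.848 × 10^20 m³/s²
a = 1.051 Mm = 1.051 × 10^6 m
GM = 3.848 × 10^20 m³/s²
2a = 2.102 × 10^6 m
ε = −GM/(2a) = -1.83064 × 10^14 J/kg ≈ -1.831 × 10^5 GJ/kg

Final answer: -1.831 × 10^5 GJ/kg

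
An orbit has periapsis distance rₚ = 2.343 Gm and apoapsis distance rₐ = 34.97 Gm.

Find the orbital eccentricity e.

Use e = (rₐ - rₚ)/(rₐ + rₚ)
rₚ = 2.343 Gm = 2.343 × 10^9 m
rₐ = 34.97 Gm = 3.497 × 10^10 m
rₐ − rₚ = 3.2627 × 10^10 m
rₐ + rₚ = 3.7313 × 10^10 m
e = (rₐ − rₚ)/(rₐ + rₚ) = 0.874414

Final answer: e = 0.8744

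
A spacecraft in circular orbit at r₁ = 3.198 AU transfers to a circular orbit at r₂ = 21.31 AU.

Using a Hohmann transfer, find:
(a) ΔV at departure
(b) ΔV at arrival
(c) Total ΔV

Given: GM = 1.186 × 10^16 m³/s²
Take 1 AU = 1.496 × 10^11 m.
r₁ = 3.198 AU = 4.78421 × 10^11 m
r₂ = 21.31 AU = 3.18798 × 10^12 m
GM = 1.186 × 10^16 m³/s²
Transfer ellipse: a_t = (r₁ + r₂)/2 = 1.8332 × 10^12 m
Circular speed at r₁: v₁ = √(GM/r₁) = 157.448 m/s
Transfer speed at r₁ (periapsis): v₁ₜ = √(GM(2/r₁ − 1/a_t)) = 207.63 m/s
(a) ΔV₁ = v₁ₜ − v₁ = 50.1819 m/s ≈ 50.18 m/s
Circular speed at r₂: v₂ = √(GM/r₂) = 60.9937 m/s
Transfer speed at r₂ (apoapsis): v₂ₜ = √(GM(2/r₂ − 1/a_t)) = 31.1591 m/s
(b) ΔV₂ = v₂ − v₂ₜ = 29.8346 m/s ≈ 29.83 m/s
(c) ΔV_total = ΔV₁ + ΔV₂ = 80.0165 m/s ≈ 80.02 m/s

Final answer:
(a) ΔV₁ = 50.18 m/s
(b) ΔV₂ = 29.83 m/s
(c) ΔV_total = 80.02 m/s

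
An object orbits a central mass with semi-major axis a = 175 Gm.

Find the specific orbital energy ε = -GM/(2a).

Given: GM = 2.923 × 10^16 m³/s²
a = 175 Gm = 1.75 × 10^11 m
GM = 2.923 × 10^16 m³/s²
2a = 3.5 × 10^11 m
ε = −GM/(2a) = -83514.3 J/kg ≈ -83.51 kJ/kg

Final answer: -83.51 kJ/kg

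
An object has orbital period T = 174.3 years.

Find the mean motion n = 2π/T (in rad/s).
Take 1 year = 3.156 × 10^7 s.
T = 174.3 years = 5.50091 × 10^9 s
n = 2π / (5.50091 × 10^9 s) = 1.14221 × 10^-9 rad/s ≈ 1.142 × 10^-9 rad/s

Final answer: n = 1.142 × 10^-9 rad/s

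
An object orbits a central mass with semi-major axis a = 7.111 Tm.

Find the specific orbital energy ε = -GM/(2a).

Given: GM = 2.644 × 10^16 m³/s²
a = 7.111 Tm = 7.111 × 10^12 m
GM = 2.644 × 10^16 m³/s²
2a = 1.4222 × 10^13 m
ε = −GM/(2a) = -1859.09 J/kg ≈ -1.859 kJ/kg

Final answer: -1.859 kJ/kg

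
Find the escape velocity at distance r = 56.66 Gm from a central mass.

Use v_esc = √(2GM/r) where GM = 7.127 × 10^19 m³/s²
r = 56.66 Gm = 5.666 × 10^10 m
GM = 7.127 × 10^19 m³/s²
2GM/r = 2 × (7.127 × 10^19) / (5.666 × 10^10) = 2.51571 × 10^9 m²/s²
v_esc = √(2GM/r) = 50156.8 m/s ≈ 50.16 km/s

Final answer: 50.16 km/s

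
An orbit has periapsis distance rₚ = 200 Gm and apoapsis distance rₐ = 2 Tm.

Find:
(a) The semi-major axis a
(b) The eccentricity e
rₚ = 200 Gm = 2 × 10^11 m
rₐ = 2 Tm = 2 × 10^12 m
(a) a = (rₚ + rₐ)/2 = 1.1 × 10^12 m ≈ 1.1 Tm
(b) e = (rₐ − rₚ)/(rₐ + rₚ) = (1.8 × 10^12) / (2.2 × 10^12) = 0.818182

Final answer:
(a) a = 1.1 Tm
(b) e = 0.8182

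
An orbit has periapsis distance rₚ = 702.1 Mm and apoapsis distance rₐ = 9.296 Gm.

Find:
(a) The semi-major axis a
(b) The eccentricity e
rₚ = 702.1 Mm = 7.021 × 10^8 m
rₐ = 9.296 Gm = 9.296 × 10^9 m
(a) a = (rₚ + rₐ)/2 = 4.99905 × 10^9 m ≈ 4.999 Gm
(b) e = (rₐ − rₚ)/(rₐ + rₚ) = (8.5939 × 10^9) / (9.9981 × 10^9) = 0.859553

Final answer:
(a) a = 4.999 Gm
(b) e = 0.8596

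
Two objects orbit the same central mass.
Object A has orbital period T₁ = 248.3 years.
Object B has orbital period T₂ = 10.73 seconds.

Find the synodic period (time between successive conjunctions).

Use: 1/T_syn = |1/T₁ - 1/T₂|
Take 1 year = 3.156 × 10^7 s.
T₁ = 248.3 years = 7.83635 × 10^9 s
T₂ = 10.73 seconds
1/T₁ = 1.2761 × 10^-10 s⁻¹
1/T₂ = 0.0931966 s⁻¹
|1/T₁ − 1/T₂| = 0.0931966 s⁻¹
T_syn = 1 / |1/T₁ − 1/T₂| = 10.73 s ≈ 10.73 seconds

Final answer: T_syn = 10.73 seconds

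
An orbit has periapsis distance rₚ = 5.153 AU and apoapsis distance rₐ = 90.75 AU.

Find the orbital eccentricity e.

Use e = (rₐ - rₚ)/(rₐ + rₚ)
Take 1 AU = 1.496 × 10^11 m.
rₚ = 5.153 AU = 7.70889 × 10^11 m
rₐ = 90.75 AU = 1.35762 × 10^13 m
rₐ − rₚ = 1.28053 × 10^13 m
rₐ + rₚ = 1.43471 × 10^13 m
e = (rₐ − rₚ)/(rₐ + rₚ) = 0.892537

Final answer: e = 0.8925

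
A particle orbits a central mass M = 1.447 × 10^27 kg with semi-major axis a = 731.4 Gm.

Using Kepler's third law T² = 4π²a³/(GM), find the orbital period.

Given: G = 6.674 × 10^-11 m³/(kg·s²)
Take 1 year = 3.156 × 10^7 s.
M = 1.447 × 10^27 kg
GM = G × M = 6.674 × 10^-11 × 1.447 × 10^27 = 9.65728 × 10^16 m³/s²
a = 731.4 Gm = 7.314 × 10^11 m
a³ = 3.91259 × 10^35 m³
T = 2π √(a³/GM) = 2π √((3.91259 × 10^35) / (9.65728 × 10^16)) = 2π × 2.01282 × 10^9 s
T = 1.26469 × 10^10 s ≈ 400.7 years

Final answer: 400.7 years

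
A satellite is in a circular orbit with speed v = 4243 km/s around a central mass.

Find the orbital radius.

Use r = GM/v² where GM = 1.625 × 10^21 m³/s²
v = 4243 km/s = 4.243 × 10^6 m/s
GM = 1.625 × 10^21 m³/s²
v² = 1.8003 × 10^13 m²/s²
r = GM/v² = (1.625 × 10^21) / (1.8003 × 10^13) = 9.02625 × 10^7 m ≈ 90.26 Mm

Final answer: 90.26 Mm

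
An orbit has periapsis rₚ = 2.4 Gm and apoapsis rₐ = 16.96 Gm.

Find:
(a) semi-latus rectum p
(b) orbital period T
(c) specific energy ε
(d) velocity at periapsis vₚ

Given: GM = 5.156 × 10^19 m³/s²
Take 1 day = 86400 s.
rₚ = 2.4 Gm = 2.4 × 10^9 m
rₐ = 16.96 Gm = 1.696 × 10^10 m
GM = 5.156 × 10^19 m³/s²
a = (rₚ + rₐ)/2 = 9.68 × 10^9 m
e = (rₐ − rₚ)/(rₐ + rₚ) = (1.456 × 10^10) / (1.936 × 10^10) = 0.752066
(a) 1 − e² = 0.434397;  p = a(1 − e²) = 9.68 × 10^9 × 0.434397 = 4.20496 × 10^9 m ≈ 4.205 Gm
(b) a³ = 9.07039 × 10^29 m³;  T = 2π √(a³/GM) = 2π × 132635 s = 833367 s ≈ 9.645 days
(c) 2a = 1.936 × 10^10 m;  ε = −GM/(2a) = -2.66322 × 10^9 J/kg ≈ -2.663 GJ/kg
(d) vₚ² = GM (2/rₚ − 1/a) = 5.156 × 10^19 × (8.33333 × 10^-10 − 1.03306 × 10^-10) = 3.76402 × 10^10 m²/s²;  vₚ = 194011 m/s ≈ 194 km/s

Final answer:
(a) semi-latus rectum p = 4.205 Gm
(b) orbital period T = 9.645 days
(c) specific energy ε = -2.663 GJ/kg
(d) velocity at periapsis vₚ = 194 km/s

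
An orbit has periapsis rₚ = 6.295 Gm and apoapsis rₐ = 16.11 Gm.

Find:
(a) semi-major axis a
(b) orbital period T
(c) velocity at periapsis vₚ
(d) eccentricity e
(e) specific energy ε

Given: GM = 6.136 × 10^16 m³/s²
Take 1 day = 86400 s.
rₚ = 6.295 Gm = 6.295 × 10^9 m
rₐ = 16.11 Gm = 1.611 × 10^10 m
GM = 6.136 × 10^16 m³/s²
a = (rₚ + rₐ)/2 = 1.12025 × 10^10 m
e = (rₐ − rₚ)/(rₐ + rₚ) = (9.815 × 10^9) / (2.2405 × 10^10) = 0.438072
(a) a = 1.12025 × 10^10 m ≈ 11.2 Gm
(b) a³ = 1.40587 × 10^30 m³;  T = 2π √(a³/GM) = 2π × 4.78663 × 10^6 s = 3.00753 × 10^7 s ≈ 348.1 days
(c) vₚ² = GM (2/rₚ − 1/a) = 6.136 × 10^16 × (3.17712 × 10^-10 − 8.92658 × 10^-11) = 1.40175 × 10^7 m²/s²;  vₚ = 3743.99 m/s ≈ 3.744 km/s
(d) e = 0.438072 ≈ 0.4381
(e) 2a = 2.2405 × 10^10 m;  ε = −GM/(2a) = -2.73867 × 10^6 J/kg ≈ -2.739 MJ/kg

Final answer:
(a) semi-major axis a = 11.2 Gm
(b) orbital period T = 348.1 days
(c) velocity at periapsis vₚ = 3.744 km/s
(d) eccentricity e = 0.4381
(e) specific energy ε = -2.739 MJ/kg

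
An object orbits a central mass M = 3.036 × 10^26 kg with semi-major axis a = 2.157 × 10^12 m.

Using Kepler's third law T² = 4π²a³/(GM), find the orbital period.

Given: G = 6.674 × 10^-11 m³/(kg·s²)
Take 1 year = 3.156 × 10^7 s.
M = 3.036 × 10^26 kg
GM = G × M = 6.674 × 10^-11 × 3.036 × 10^26 = 2.02623 × 10^16 m³/s²
a = 2.157 × 10^12 m
a³ = 1.00358 × 10^37 m³
T = 2π √(a³/GM) = 2π √((1.00358 × 10^37) / (2.02623 × 10^16)) = 2π × 2.22552 × 10^10 s
T = 1.39833 × 10^11 s ≈ 4431 years

Final answer: 4431 years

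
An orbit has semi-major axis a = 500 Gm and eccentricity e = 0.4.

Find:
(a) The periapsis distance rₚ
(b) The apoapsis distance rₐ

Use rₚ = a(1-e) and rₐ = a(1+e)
a = 500 Gm = 5 × 10^11 m
e = 0.4:  1 − e = 0.6,  1 + e = 1.4
(a) rₚ = a(1 − e) = 5 × 10^11 m × 0.6 = 3 × 10^11 m ≈ 300 Gm
(b) rₐ = a(1 + e) = 5 × 10^11 m × 1.4 = 7 × 10^11 m ≈ 700 Gm

Final answer:
(a) rₚ = 300 Gm
(b) rₐ = 700 Gm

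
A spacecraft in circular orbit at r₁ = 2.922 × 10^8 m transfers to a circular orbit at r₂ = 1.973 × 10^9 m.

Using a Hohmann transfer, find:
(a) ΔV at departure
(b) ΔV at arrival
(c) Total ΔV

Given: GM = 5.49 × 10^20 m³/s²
r₁ = 2.922 × 10^8 m
r₂ = 1.973 × 10^9 m
GM = 5.49 × 10^20 m³/s²
Transfer ellipse: a_t = (r₁ + r₂)/2 = 1.1326 × 10^9 m
Circular speed at r₁: v₁ = √(GM/r₁) = 1.37071 × 10^6 m/s
Transfer speed at r₁ (periapsis): v₁ₜ = √(GM(2/r₁ − 1/a_t)) = 1.80914 × 10^6 m/s
(a) ΔV₁ = v₁ₜ − v₁ = 438425 m/s ≈ 438.4 km/s
Circular speed at r₂: v₂ = √(GM/r₂) = 527500 m/s
Transfer speed at r₂ (apoapsis): v₂ₜ = √(GM(2/r₂ − 1/a_t)) = 267932 m/s
(b) ΔV₂ = v₂ − v₂ₜ = 259568 m/s ≈ 259.6 km/s
(c) ΔV_total = ΔV₁ + ΔV₂ = 697993 m/s ≈ 698 km/s

Final answer:
(a) ΔV₁ = 438.4 km/s
(b) ΔV₂ = 259.6 km/s
(c) ΔV_total = 698 km/s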